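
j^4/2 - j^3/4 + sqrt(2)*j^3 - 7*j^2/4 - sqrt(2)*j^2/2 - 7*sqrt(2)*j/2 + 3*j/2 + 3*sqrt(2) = (j/2 + sqrt(2))*(j - 3/2)*(j - 1)*(j + 2)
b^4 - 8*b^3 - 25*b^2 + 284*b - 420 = (b - 7)*(b - 5)*(b - 2)*(b + 6)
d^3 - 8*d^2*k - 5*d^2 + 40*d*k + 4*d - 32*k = (d - 4)*(d - 1)*(d - 8*k)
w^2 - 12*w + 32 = (w - 8)*(w - 4)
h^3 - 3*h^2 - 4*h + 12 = (h - 3)*(h - 2)*(h + 2)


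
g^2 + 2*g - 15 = (g - 3)*(g + 5)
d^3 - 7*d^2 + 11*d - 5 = (d - 5)*(d - 1)^2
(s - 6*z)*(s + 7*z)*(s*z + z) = s^3*z + s^2*z^2 + s^2*z - 42*s*z^3 + s*z^2 - 42*z^3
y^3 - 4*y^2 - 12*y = y*(y - 6)*(y + 2)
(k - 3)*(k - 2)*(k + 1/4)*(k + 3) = k^4 - 7*k^3/4 - 19*k^2/2 + 63*k/4 + 9/2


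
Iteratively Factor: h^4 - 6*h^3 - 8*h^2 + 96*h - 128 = (h - 4)*(h^3 - 2*h^2 - 16*h + 32) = (h - 4)^2*(h^2 + 2*h - 8) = (h - 4)^2*(h + 4)*(h - 2)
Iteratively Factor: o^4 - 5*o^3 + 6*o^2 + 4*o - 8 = (o + 1)*(o^3 - 6*o^2 + 12*o - 8) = (o - 2)*(o + 1)*(o^2 - 4*o + 4) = (o - 2)^2*(o + 1)*(o - 2)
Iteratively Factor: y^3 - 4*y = (y + 2)*(y^2 - 2*y) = y*(y + 2)*(y - 2)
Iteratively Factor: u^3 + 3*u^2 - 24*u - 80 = (u + 4)*(u^2 - u - 20) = (u + 4)^2*(u - 5)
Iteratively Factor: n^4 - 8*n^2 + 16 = (n + 2)*(n^3 - 2*n^2 - 4*n + 8) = (n - 2)*(n + 2)*(n^2 - 4) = (n - 2)^2*(n + 2)*(n + 2)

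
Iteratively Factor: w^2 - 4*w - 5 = (w + 1)*(w - 5)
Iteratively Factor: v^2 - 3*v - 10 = (v + 2)*(v - 5)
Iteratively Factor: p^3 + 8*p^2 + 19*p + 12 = (p + 3)*(p^2 + 5*p + 4) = (p + 1)*(p + 3)*(p + 4)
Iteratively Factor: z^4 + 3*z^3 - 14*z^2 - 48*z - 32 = (z + 4)*(z^3 - z^2 - 10*z - 8) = (z + 2)*(z + 4)*(z^2 - 3*z - 4) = (z - 4)*(z + 2)*(z + 4)*(z + 1)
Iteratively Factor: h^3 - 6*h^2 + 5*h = (h)*(h^2 - 6*h + 5) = h*(h - 1)*(h - 5)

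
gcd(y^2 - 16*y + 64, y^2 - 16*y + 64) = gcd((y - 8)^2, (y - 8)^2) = y^2 - 16*y + 64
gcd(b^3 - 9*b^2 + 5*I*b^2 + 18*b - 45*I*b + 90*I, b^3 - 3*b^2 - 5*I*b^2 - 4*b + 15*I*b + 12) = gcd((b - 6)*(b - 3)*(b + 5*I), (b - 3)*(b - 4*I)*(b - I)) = b - 3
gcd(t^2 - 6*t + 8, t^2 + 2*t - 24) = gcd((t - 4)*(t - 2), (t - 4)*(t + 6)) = t - 4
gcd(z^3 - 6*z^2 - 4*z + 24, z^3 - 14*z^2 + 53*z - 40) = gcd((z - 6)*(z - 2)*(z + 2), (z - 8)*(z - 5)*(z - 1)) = 1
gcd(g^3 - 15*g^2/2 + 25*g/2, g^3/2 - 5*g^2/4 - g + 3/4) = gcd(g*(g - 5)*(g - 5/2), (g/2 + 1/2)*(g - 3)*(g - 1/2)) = 1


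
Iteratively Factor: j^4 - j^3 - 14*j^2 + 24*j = (j + 4)*(j^3 - 5*j^2 + 6*j) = (j - 3)*(j + 4)*(j^2 - 2*j) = j*(j - 3)*(j + 4)*(j - 2)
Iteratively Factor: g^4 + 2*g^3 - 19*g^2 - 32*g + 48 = (g + 4)*(g^3 - 2*g^2 - 11*g + 12) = (g - 1)*(g + 4)*(g^2 - g - 12) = (g - 1)*(g + 3)*(g + 4)*(g - 4)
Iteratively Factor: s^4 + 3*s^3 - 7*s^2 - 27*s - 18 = (s + 1)*(s^3 + 2*s^2 - 9*s - 18) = (s + 1)*(s + 2)*(s^2 - 9) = (s + 1)*(s + 2)*(s + 3)*(s - 3)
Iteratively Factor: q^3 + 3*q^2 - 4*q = (q - 1)*(q^2 + 4*q) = q*(q - 1)*(q + 4)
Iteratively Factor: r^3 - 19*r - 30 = (r + 2)*(r^2 - 2*r - 15) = (r - 5)*(r + 2)*(r + 3)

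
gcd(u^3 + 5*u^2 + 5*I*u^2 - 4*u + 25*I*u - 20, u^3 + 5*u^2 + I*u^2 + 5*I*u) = u^2 + u*(5 + I) + 5*I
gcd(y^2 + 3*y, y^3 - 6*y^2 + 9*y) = y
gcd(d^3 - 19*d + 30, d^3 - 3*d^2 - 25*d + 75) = d^2 + 2*d - 15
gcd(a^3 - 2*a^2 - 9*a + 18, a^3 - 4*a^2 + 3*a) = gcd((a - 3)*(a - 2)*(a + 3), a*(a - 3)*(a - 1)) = a - 3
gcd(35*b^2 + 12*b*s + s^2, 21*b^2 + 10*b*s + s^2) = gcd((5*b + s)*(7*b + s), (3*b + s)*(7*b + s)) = 7*b + s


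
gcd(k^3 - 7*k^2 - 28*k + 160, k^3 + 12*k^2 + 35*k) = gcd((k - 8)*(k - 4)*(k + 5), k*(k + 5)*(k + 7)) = k + 5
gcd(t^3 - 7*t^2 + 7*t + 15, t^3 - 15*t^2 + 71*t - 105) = t^2 - 8*t + 15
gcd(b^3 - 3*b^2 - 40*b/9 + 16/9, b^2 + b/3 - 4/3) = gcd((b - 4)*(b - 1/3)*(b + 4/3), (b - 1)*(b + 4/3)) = b + 4/3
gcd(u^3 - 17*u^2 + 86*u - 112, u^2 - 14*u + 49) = u - 7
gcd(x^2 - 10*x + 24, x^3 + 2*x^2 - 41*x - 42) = x - 6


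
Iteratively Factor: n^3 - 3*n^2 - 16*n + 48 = (n + 4)*(n^2 - 7*n + 12) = (n - 3)*(n + 4)*(n - 4)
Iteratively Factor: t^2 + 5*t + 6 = (t + 3)*(t + 2)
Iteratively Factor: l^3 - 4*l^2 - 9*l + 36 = (l + 3)*(l^2 - 7*l + 12) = (l - 4)*(l + 3)*(l - 3)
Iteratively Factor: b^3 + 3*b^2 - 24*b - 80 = (b + 4)*(b^2 - b - 20) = (b + 4)^2*(b - 5)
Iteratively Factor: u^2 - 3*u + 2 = (u - 2)*(u - 1)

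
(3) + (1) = 4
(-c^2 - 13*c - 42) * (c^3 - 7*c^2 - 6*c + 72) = -c^5 - 6*c^4 + 55*c^3 + 300*c^2 - 684*c - 3024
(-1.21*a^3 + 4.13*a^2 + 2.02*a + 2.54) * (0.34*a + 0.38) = -0.4114*a^4 + 0.9444*a^3 + 2.2562*a^2 + 1.6312*a + 0.9652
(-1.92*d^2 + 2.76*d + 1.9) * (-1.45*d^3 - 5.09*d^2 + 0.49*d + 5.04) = 2.784*d^5 + 5.7708*d^4 - 17.7442*d^3 - 17.9954*d^2 + 14.8414*d + 9.576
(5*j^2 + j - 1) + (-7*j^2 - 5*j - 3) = -2*j^2 - 4*j - 4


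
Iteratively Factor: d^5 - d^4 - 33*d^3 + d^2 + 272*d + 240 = (d - 5)*(d^4 + 4*d^3 - 13*d^2 - 64*d - 48) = (d - 5)*(d + 3)*(d^3 + d^2 - 16*d - 16) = (d - 5)*(d + 3)*(d + 4)*(d^2 - 3*d - 4) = (d - 5)*(d - 4)*(d + 3)*(d + 4)*(d + 1)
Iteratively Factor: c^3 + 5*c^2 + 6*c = (c + 2)*(c^2 + 3*c) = (c + 2)*(c + 3)*(c)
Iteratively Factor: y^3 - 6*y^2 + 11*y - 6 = (y - 1)*(y^2 - 5*y + 6) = (y - 2)*(y - 1)*(y - 3)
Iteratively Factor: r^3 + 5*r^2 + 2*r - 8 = (r + 2)*(r^2 + 3*r - 4) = (r + 2)*(r + 4)*(r - 1)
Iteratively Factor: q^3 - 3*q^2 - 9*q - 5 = (q + 1)*(q^2 - 4*q - 5) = (q + 1)^2*(q - 5)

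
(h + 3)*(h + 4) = h^2 + 7*h + 12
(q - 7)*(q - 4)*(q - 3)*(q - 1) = q^4 - 15*q^3 + 75*q^2 - 145*q + 84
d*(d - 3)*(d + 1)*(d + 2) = d^4 - 7*d^2 - 6*d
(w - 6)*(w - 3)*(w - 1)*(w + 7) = w^4 - 3*w^3 - 43*w^2 + 171*w - 126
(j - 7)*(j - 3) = j^2 - 10*j + 21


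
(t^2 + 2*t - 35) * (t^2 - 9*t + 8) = t^4 - 7*t^3 - 45*t^2 + 331*t - 280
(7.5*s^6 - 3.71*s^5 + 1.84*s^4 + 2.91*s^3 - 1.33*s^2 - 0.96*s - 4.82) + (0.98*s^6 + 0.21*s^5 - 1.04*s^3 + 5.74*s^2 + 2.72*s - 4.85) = 8.48*s^6 - 3.5*s^5 + 1.84*s^4 + 1.87*s^3 + 4.41*s^2 + 1.76*s - 9.67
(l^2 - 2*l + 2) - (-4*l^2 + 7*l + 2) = 5*l^2 - 9*l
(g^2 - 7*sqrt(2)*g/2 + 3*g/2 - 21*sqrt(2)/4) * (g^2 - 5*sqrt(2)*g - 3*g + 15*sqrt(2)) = g^4 - 17*sqrt(2)*g^3/2 - 3*g^3/2 + 51*sqrt(2)*g^2/4 + 61*g^2/2 - 105*g/2 + 153*sqrt(2)*g/4 - 315/2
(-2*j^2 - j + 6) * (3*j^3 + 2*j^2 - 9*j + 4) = -6*j^5 - 7*j^4 + 34*j^3 + 13*j^2 - 58*j + 24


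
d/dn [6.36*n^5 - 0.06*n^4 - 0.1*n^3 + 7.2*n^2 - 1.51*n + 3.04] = 31.8*n^4 - 0.24*n^3 - 0.3*n^2 + 14.4*n - 1.51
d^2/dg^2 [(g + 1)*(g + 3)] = 2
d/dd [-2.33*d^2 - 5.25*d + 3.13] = -4.66*d - 5.25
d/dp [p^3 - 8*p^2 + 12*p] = 3*p^2 - 16*p + 12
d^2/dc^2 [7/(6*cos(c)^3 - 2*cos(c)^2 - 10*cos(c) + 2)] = 7*((-11*cos(c) - 8*cos(2*c) + 27*cos(3*c))*(3*cos(c)^3 - cos(c)^2 - 5*cos(c) + 1)/4 + 2*(-9*cos(c)^2 + 2*cos(c) + 5)^2*sin(c)^2)/(2*(3*cos(c)^3 - cos(c)^2 - 5*cos(c) + 1)^3)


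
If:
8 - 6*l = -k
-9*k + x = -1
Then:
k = x/9 + 1/9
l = x/54 + 73/54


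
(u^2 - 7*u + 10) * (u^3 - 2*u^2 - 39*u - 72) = u^5 - 9*u^4 - 15*u^3 + 181*u^2 + 114*u - 720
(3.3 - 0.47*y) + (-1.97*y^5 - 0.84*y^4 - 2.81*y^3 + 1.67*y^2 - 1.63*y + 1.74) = -1.97*y^5 - 0.84*y^4 - 2.81*y^3 + 1.67*y^2 - 2.1*y + 5.04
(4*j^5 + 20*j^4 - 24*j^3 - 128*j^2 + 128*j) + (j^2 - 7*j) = 4*j^5 + 20*j^4 - 24*j^3 - 127*j^2 + 121*j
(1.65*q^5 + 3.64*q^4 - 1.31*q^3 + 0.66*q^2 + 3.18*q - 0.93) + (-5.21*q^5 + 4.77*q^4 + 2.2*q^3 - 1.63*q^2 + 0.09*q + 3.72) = -3.56*q^5 + 8.41*q^4 + 0.89*q^3 - 0.97*q^2 + 3.27*q + 2.79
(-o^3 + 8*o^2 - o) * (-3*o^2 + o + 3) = 3*o^5 - 25*o^4 + 8*o^3 + 23*o^2 - 3*o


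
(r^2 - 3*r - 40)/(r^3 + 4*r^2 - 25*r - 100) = (r - 8)/(r^2 - r - 20)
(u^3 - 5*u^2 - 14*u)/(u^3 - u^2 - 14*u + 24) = u*(u^2 - 5*u - 14)/(u^3 - u^2 - 14*u + 24)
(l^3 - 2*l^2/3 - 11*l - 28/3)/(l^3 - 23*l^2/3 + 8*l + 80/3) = (3*l^2 + 10*l + 7)/(3*l^2 - 11*l - 20)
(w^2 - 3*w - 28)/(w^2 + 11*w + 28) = (w - 7)/(w + 7)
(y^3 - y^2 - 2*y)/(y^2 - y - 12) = y*(-y^2 + y + 2)/(-y^2 + y + 12)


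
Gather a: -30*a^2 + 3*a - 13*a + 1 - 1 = -30*a^2 - 10*a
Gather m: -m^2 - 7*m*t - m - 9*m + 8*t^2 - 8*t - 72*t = -m^2 + m*(-7*t - 10) + 8*t^2 - 80*t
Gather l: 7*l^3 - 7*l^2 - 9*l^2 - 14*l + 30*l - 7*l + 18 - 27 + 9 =7*l^3 - 16*l^2 + 9*l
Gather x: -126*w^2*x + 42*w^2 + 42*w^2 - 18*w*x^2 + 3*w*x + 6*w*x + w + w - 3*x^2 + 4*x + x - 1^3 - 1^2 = 84*w^2 + 2*w + x^2*(-18*w - 3) + x*(-126*w^2 + 9*w + 5) - 2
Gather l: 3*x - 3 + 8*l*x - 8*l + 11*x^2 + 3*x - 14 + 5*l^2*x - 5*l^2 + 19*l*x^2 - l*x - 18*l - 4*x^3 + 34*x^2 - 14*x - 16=l^2*(5*x - 5) + l*(19*x^2 + 7*x - 26) - 4*x^3 + 45*x^2 - 8*x - 33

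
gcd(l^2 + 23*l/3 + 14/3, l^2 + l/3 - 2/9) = l + 2/3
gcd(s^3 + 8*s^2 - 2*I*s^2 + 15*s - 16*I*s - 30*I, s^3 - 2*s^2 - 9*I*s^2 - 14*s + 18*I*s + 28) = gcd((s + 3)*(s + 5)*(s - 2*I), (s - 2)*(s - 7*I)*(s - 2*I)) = s - 2*I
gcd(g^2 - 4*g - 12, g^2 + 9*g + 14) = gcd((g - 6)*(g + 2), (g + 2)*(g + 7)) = g + 2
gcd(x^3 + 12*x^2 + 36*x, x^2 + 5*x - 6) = x + 6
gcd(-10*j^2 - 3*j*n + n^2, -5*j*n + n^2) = 5*j - n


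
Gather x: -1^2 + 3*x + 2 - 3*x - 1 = 0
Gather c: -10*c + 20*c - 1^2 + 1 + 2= 10*c + 2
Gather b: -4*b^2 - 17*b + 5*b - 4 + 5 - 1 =-4*b^2 - 12*b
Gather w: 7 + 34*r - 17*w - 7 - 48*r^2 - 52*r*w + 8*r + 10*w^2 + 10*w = -48*r^2 + 42*r + 10*w^2 + w*(-52*r - 7)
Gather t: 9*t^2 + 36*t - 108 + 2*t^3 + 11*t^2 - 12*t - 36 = 2*t^3 + 20*t^2 + 24*t - 144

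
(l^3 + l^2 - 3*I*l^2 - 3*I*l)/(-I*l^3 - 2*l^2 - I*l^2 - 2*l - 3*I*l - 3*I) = I*l/(l + I)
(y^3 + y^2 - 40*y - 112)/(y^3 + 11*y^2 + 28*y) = (y^2 - 3*y - 28)/(y*(y + 7))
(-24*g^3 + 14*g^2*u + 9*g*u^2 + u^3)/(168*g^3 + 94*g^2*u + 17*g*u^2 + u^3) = (-g + u)/(7*g + u)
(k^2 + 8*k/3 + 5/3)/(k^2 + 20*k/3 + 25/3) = (k + 1)/(k + 5)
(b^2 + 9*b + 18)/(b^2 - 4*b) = (b^2 + 9*b + 18)/(b*(b - 4))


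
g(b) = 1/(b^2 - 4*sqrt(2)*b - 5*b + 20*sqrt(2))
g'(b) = (-2*b + 5 + 4*sqrt(2))/(b^2 - 4*sqrt(2)*b - 5*b + 20*sqrt(2))^2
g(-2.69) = 0.02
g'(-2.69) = 0.00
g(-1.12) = 0.02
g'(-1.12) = 0.01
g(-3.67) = 0.01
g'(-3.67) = 0.00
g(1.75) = 0.08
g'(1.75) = 0.04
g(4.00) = 0.60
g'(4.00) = 0.97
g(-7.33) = 0.01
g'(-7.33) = 0.00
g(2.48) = 0.12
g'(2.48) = 0.09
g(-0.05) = 0.03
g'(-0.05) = 0.01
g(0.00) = 0.04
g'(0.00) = 0.01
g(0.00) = 0.04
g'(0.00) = 0.01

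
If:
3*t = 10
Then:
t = 10/3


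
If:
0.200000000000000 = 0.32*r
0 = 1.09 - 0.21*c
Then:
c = 5.19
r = 0.62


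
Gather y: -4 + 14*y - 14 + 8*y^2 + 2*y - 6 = 8*y^2 + 16*y - 24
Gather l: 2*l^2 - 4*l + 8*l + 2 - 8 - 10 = 2*l^2 + 4*l - 16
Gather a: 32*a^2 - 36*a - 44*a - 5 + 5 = 32*a^2 - 80*a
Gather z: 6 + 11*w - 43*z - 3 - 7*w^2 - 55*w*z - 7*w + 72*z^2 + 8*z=-7*w^2 + 4*w + 72*z^2 + z*(-55*w - 35) + 3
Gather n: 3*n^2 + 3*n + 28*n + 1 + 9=3*n^2 + 31*n + 10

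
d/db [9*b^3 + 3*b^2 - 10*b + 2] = 27*b^2 + 6*b - 10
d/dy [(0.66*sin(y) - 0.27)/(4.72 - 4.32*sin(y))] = 1.9488*cos(y)/(4.32*sin(y) - 4.72)^2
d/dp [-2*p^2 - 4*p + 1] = -4*p - 4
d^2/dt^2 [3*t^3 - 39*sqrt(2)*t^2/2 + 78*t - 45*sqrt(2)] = 18*t - 39*sqrt(2)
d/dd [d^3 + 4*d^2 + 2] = d*(3*d + 8)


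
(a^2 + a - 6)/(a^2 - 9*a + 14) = (a + 3)/(a - 7)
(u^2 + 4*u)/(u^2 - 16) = u/(u - 4)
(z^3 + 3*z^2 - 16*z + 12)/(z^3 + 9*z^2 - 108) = (z^2 - 3*z + 2)/(z^2 + 3*z - 18)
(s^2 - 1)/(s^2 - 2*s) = (s^2 - 1)/(s*(s - 2))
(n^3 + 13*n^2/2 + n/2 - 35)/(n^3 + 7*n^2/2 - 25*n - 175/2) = (n - 2)/(n - 5)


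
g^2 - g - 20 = (g - 5)*(g + 4)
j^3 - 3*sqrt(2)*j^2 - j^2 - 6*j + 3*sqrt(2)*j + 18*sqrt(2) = (j - 3)*(j + 2)*(j - 3*sqrt(2))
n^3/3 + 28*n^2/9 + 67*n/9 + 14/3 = (n/3 + 1/3)*(n + 7/3)*(n + 6)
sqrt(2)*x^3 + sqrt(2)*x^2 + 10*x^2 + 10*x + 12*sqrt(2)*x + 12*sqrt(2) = (x + 2*sqrt(2))*(x + 3*sqrt(2))*(sqrt(2)*x + sqrt(2))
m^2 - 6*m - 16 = (m - 8)*(m + 2)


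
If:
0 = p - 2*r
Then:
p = 2*r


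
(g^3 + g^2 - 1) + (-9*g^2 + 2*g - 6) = g^3 - 8*g^2 + 2*g - 7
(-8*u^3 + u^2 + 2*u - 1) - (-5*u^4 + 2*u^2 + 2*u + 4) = 5*u^4 - 8*u^3 - u^2 - 5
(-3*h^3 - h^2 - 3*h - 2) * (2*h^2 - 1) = -6*h^5 - 2*h^4 - 3*h^3 - 3*h^2 + 3*h + 2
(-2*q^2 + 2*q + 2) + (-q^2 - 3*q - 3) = -3*q^2 - q - 1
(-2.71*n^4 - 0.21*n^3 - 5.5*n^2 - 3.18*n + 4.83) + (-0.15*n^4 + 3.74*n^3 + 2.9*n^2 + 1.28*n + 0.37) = -2.86*n^4 + 3.53*n^3 - 2.6*n^2 - 1.9*n + 5.2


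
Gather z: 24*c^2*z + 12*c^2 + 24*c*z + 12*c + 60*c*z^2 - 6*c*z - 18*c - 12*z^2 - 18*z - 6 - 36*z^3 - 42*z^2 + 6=12*c^2 - 6*c - 36*z^3 + z^2*(60*c - 54) + z*(24*c^2 + 18*c - 18)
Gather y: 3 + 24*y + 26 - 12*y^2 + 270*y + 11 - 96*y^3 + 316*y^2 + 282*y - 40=-96*y^3 + 304*y^2 + 576*y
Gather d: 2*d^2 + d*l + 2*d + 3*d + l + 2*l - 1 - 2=2*d^2 + d*(l + 5) + 3*l - 3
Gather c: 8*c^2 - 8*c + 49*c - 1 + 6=8*c^2 + 41*c + 5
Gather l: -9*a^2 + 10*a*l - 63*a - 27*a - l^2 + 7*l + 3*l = -9*a^2 - 90*a - l^2 + l*(10*a + 10)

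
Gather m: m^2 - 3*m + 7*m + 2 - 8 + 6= m^2 + 4*m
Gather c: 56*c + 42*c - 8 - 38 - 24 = 98*c - 70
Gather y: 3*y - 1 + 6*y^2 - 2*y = 6*y^2 + y - 1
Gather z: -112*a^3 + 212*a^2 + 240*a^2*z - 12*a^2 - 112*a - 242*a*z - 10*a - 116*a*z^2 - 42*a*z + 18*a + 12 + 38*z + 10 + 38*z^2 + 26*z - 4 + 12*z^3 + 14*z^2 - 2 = -112*a^3 + 200*a^2 - 104*a + 12*z^3 + z^2*(52 - 116*a) + z*(240*a^2 - 284*a + 64) + 16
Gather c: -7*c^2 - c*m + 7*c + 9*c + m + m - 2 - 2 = -7*c^2 + c*(16 - m) + 2*m - 4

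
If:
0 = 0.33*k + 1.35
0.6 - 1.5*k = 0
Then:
No Solution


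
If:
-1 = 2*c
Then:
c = -1/2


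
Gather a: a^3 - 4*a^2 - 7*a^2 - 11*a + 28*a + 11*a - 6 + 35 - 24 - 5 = a^3 - 11*a^2 + 28*a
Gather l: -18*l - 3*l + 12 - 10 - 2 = -21*l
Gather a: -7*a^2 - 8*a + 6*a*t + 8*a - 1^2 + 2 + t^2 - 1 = -7*a^2 + 6*a*t + t^2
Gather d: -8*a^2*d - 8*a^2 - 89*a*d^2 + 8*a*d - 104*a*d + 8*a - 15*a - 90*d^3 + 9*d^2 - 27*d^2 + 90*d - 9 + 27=-8*a^2 - 7*a - 90*d^3 + d^2*(-89*a - 18) + d*(-8*a^2 - 96*a + 90) + 18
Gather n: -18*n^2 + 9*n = -18*n^2 + 9*n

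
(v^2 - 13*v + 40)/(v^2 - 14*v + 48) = (v - 5)/(v - 6)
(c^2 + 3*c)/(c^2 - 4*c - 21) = c/(c - 7)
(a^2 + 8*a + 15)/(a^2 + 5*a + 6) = (a + 5)/(a + 2)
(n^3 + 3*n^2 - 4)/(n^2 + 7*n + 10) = (n^2 + n - 2)/(n + 5)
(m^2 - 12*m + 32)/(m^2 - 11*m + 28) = (m - 8)/(m - 7)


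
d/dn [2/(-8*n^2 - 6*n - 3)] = 4*(8*n + 3)/(8*n^2 + 6*n + 3)^2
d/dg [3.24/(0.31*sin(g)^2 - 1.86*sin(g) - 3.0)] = (6.0264 - 2.0088*sin(g))*cos(g)/(-0.31*sin(g)^2 + 1.86*sin(g) + 3.0)^2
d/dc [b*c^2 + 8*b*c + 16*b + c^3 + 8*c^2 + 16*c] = 2*b*c + 8*b + 3*c^2 + 16*c + 16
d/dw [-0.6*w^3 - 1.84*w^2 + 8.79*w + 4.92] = -1.8*w^2 - 3.68*w + 8.79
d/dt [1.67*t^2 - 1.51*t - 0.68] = 3.34*t - 1.51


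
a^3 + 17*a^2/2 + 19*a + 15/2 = (a + 1/2)*(a + 3)*(a + 5)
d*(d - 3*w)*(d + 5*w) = d^3 + 2*d^2*w - 15*d*w^2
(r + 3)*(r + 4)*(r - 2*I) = r^3 + 7*r^2 - 2*I*r^2 + 12*r - 14*I*r - 24*I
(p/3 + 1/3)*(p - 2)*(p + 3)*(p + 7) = p^4/3 + 3*p^3 + 3*p^2 - 41*p/3 - 14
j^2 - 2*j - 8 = (j - 4)*(j + 2)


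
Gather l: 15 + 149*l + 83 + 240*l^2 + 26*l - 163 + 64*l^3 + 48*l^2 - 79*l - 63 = 64*l^3 + 288*l^2 + 96*l - 128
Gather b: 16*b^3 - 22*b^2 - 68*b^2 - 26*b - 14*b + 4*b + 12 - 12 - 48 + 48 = 16*b^3 - 90*b^2 - 36*b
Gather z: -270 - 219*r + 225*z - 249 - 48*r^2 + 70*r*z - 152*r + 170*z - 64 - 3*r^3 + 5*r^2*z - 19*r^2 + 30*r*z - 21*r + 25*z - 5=-3*r^3 - 67*r^2 - 392*r + z*(5*r^2 + 100*r + 420) - 588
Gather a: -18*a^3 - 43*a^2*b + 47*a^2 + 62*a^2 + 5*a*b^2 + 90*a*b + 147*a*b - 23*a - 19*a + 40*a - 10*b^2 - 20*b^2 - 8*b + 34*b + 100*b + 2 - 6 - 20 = -18*a^3 + a^2*(109 - 43*b) + a*(5*b^2 + 237*b - 2) - 30*b^2 + 126*b - 24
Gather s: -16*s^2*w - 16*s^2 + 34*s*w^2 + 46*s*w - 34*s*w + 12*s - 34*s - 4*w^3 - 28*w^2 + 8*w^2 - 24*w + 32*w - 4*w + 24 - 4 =s^2*(-16*w - 16) + s*(34*w^2 + 12*w - 22) - 4*w^3 - 20*w^2 + 4*w + 20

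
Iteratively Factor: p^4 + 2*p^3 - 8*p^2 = (p)*(p^3 + 2*p^2 - 8*p) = p^2*(p^2 + 2*p - 8) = p^2*(p - 2)*(p + 4)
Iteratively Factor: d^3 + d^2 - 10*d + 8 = (d - 1)*(d^2 + 2*d - 8) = (d - 2)*(d - 1)*(d + 4)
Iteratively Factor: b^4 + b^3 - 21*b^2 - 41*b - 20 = (b + 4)*(b^3 - 3*b^2 - 9*b - 5) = (b + 1)*(b + 4)*(b^2 - 4*b - 5) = (b + 1)^2*(b + 4)*(b - 5)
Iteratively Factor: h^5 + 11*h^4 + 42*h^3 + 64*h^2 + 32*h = (h + 4)*(h^4 + 7*h^3 + 14*h^2 + 8*h) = (h + 4)^2*(h^3 + 3*h^2 + 2*h) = h*(h + 4)^2*(h^2 + 3*h + 2) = h*(h + 1)*(h + 4)^2*(h + 2)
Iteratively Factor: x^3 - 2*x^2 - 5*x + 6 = (x - 1)*(x^2 - x - 6) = (x - 1)*(x + 2)*(x - 3)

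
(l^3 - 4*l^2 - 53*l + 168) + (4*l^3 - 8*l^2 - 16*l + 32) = 5*l^3 - 12*l^2 - 69*l + 200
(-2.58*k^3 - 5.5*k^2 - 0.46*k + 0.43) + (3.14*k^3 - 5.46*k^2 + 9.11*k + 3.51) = 0.56*k^3 - 10.96*k^2 + 8.65*k + 3.94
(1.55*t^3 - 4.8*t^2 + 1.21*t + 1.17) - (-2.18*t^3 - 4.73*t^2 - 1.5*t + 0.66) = 3.73*t^3 - 0.0699999999999994*t^2 + 2.71*t + 0.51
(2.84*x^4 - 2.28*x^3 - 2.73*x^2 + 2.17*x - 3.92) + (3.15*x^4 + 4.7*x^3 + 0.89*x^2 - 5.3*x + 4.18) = 5.99*x^4 + 2.42*x^3 - 1.84*x^2 - 3.13*x + 0.26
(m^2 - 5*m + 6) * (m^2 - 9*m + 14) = m^4 - 14*m^3 + 65*m^2 - 124*m + 84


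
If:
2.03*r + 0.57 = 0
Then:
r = -0.28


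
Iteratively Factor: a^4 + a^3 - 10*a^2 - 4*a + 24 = (a - 2)*(a^3 + 3*a^2 - 4*a - 12) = (a - 2)*(a + 2)*(a^2 + a - 6) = (a - 2)*(a + 2)*(a + 3)*(a - 2)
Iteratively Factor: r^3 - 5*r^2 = (r)*(r^2 - 5*r) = r*(r - 5)*(r)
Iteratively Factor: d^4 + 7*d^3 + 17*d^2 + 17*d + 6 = (d + 1)*(d^3 + 6*d^2 + 11*d + 6) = (d + 1)*(d + 2)*(d^2 + 4*d + 3) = (d + 1)*(d + 2)*(d + 3)*(d + 1)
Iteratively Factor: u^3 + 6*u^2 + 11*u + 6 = (u + 1)*(u^2 + 5*u + 6) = (u + 1)*(u + 3)*(u + 2)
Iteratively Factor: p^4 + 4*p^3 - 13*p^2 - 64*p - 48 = (p + 3)*(p^3 + p^2 - 16*p - 16) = (p + 3)*(p + 4)*(p^2 - 3*p - 4) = (p + 1)*(p + 3)*(p + 4)*(p - 4)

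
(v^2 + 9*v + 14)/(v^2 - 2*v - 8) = (v + 7)/(v - 4)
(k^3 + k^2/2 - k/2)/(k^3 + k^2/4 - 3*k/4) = 2*(2*k - 1)/(4*k - 3)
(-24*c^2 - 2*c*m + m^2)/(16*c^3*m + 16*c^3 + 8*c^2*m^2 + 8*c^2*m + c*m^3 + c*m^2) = (-6*c + m)/(c*(4*c*m + 4*c + m^2 + m))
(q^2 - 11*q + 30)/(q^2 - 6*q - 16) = (-q^2 + 11*q - 30)/(-q^2 + 6*q + 16)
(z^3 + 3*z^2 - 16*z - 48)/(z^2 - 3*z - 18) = (z^2 - 16)/(z - 6)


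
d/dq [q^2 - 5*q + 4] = 2*q - 5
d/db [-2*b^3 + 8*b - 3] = 8 - 6*b^2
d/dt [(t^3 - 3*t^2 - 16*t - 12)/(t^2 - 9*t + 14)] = (t^4 - 18*t^3 + 85*t^2 - 60*t - 332)/(t^4 - 18*t^3 + 109*t^2 - 252*t + 196)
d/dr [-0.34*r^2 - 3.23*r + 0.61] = -0.68*r - 3.23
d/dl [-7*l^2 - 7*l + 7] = -14*l - 7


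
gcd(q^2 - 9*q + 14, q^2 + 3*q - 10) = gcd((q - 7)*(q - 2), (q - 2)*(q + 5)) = q - 2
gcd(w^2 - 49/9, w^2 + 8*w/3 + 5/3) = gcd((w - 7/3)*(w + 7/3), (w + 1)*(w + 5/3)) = 1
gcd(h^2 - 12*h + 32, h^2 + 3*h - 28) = h - 4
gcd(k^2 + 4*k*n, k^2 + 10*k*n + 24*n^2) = k + 4*n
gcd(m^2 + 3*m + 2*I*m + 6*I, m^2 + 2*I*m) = m + 2*I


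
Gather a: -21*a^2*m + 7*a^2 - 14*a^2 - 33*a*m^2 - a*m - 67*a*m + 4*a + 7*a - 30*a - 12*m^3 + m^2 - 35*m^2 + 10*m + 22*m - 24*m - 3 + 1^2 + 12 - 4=a^2*(-21*m - 7) + a*(-33*m^2 - 68*m - 19) - 12*m^3 - 34*m^2 + 8*m + 6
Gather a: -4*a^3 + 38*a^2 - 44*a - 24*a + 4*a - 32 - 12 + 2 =-4*a^3 + 38*a^2 - 64*a - 42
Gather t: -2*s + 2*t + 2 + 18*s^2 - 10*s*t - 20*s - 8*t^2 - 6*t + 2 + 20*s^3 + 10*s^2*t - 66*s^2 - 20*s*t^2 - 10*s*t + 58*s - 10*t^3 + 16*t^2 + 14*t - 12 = 20*s^3 - 48*s^2 + 36*s - 10*t^3 + t^2*(8 - 20*s) + t*(10*s^2 - 20*s + 10) - 8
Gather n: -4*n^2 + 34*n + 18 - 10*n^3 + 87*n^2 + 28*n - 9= -10*n^3 + 83*n^2 + 62*n + 9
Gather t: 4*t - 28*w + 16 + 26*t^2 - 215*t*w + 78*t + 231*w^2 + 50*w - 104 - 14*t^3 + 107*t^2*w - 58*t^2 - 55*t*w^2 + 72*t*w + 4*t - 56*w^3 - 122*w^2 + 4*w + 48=-14*t^3 + t^2*(107*w - 32) + t*(-55*w^2 - 143*w + 86) - 56*w^3 + 109*w^2 + 26*w - 40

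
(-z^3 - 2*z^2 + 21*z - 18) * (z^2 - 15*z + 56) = -z^5 + 13*z^4 - 5*z^3 - 445*z^2 + 1446*z - 1008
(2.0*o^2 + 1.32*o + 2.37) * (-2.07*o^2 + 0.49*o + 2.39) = -4.14*o^4 - 1.7524*o^3 + 0.5209*o^2 + 4.3161*o + 5.6643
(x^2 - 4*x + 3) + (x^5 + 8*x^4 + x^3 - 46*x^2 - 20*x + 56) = x^5 + 8*x^4 + x^3 - 45*x^2 - 24*x + 59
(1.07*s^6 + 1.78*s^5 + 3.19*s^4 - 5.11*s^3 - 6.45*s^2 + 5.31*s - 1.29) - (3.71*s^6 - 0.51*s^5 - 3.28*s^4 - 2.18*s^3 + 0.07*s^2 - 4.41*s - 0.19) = -2.64*s^6 + 2.29*s^5 + 6.47*s^4 - 2.93*s^3 - 6.52*s^2 + 9.72*s - 1.1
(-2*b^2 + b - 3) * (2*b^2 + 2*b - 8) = -4*b^4 - 2*b^3 + 12*b^2 - 14*b + 24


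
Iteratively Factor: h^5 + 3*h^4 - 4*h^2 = (h - 1)*(h^4 + 4*h^3 + 4*h^2) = h*(h - 1)*(h^3 + 4*h^2 + 4*h) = h*(h - 1)*(h + 2)*(h^2 + 2*h) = h*(h - 1)*(h + 2)^2*(h)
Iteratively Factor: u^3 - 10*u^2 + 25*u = (u - 5)*(u^2 - 5*u) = (u - 5)^2*(u)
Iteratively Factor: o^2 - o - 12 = (o + 3)*(o - 4)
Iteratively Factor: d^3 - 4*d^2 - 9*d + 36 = (d - 4)*(d^2 - 9) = (d - 4)*(d - 3)*(d + 3)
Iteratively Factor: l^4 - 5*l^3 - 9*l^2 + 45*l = (l - 5)*(l^3 - 9*l) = l*(l - 5)*(l^2 - 9) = l*(l - 5)*(l - 3)*(l + 3)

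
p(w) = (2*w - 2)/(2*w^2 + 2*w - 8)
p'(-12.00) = -0.01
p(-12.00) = -0.10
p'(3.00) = -0.09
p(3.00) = 0.25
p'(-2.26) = -9.51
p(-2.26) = 2.83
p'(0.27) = -0.19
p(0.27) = 0.20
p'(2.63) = -0.15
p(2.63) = 0.29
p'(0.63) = -0.24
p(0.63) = 0.12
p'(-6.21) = -0.07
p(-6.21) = -0.25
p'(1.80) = -2.44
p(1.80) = 0.77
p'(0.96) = -0.45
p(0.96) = 0.02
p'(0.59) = -0.23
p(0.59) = 0.13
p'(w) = (-4*w - 2)*(2*w - 2)/(2*w^2 + 2*w - 8)^2 + 2/(2*w^2 + 2*w - 8)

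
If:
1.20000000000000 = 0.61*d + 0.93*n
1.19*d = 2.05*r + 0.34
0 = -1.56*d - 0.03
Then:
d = -0.02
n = 1.30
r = -0.18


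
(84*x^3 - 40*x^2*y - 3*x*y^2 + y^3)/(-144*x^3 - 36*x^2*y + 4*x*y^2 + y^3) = (-14*x^2 + 9*x*y - y^2)/(24*x^2 + 2*x*y - y^2)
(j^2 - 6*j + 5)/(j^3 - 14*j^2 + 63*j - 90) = (j - 1)/(j^2 - 9*j + 18)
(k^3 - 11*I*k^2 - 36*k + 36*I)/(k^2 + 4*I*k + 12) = (k^2 - 9*I*k - 18)/(k + 6*I)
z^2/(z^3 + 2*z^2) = 1/(z + 2)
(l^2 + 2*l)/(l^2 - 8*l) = (l + 2)/(l - 8)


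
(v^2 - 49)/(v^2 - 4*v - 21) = (v + 7)/(v + 3)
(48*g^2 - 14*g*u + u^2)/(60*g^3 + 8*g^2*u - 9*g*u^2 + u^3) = (-8*g + u)/(-10*g^2 - 3*g*u + u^2)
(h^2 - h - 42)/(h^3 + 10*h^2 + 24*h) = (h - 7)/(h*(h + 4))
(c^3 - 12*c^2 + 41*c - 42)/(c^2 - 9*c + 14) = c - 3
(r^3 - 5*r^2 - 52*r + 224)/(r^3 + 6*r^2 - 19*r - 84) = (r - 8)/(r + 3)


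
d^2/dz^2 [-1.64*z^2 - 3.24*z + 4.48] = -3.28000000000000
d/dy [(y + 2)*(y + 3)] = 2*y + 5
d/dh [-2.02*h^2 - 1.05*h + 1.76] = -4.04*h - 1.05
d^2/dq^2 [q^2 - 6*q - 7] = 2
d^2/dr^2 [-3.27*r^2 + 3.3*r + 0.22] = -6.54000000000000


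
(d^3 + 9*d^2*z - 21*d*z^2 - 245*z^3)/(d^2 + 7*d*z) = d + 2*z - 35*z^2/d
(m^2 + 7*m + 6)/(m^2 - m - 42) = (m + 1)/(m - 7)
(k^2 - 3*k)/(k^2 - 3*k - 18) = k*(3 - k)/(-k^2 + 3*k + 18)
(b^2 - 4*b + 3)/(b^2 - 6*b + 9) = (b - 1)/(b - 3)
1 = 1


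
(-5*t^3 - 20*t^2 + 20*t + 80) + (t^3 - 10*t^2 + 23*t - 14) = -4*t^3 - 30*t^2 + 43*t + 66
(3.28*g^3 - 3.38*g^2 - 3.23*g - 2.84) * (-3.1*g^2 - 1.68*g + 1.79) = -10.168*g^5 + 4.9676*g^4 + 21.5626*g^3 + 8.1802*g^2 - 1.0105*g - 5.0836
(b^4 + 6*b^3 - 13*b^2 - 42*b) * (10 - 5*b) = -5*b^5 - 20*b^4 + 125*b^3 + 80*b^2 - 420*b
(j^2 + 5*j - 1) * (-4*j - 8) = -4*j^3 - 28*j^2 - 36*j + 8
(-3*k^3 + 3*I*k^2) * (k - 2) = -3*k^4 + 6*k^3 + 3*I*k^3 - 6*I*k^2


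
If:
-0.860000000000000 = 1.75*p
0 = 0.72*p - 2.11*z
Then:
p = -0.49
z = -0.17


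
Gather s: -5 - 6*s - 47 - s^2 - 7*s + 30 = -s^2 - 13*s - 22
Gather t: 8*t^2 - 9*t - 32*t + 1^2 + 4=8*t^2 - 41*t + 5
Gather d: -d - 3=-d - 3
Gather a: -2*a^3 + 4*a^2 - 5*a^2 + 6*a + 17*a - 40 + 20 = -2*a^3 - a^2 + 23*a - 20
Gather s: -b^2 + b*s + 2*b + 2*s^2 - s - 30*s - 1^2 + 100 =-b^2 + 2*b + 2*s^2 + s*(b - 31) + 99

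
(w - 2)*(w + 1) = w^2 - w - 2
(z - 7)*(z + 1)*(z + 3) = z^3 - 3*z^2 - 25*z - 21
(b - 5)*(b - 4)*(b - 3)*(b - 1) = b^4 - 13*b^3 + 59*b^2 - 107*b + 60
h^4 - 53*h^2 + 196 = (h - 7)*(h - 2)*(h + 2)*(h + 7)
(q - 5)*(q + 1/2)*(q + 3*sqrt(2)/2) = q^3 - 9*q^2/2 + 3*sqrt(2)*q^2/2 - 27*sqrt(2)*q/4 - 5*q/2 - 15*sqrt(2)/4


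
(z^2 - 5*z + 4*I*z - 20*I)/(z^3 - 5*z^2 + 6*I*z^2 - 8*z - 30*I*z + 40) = 1/(z + 2*I)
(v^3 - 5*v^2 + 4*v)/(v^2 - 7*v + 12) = v*(v - 1)/(v - 3)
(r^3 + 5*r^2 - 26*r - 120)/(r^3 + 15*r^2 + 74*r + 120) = (r - 5)/(r + 5)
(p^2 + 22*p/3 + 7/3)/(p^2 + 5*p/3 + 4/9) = 3*(p + 7)/(3*p + 4)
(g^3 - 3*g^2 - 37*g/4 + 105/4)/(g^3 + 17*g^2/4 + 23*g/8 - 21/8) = 2*(4*g^2 - 24*g + 35)/(8*g^2 + 10*g - 7)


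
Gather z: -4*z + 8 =8 - 4*z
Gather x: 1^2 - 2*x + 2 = 3 - 2*x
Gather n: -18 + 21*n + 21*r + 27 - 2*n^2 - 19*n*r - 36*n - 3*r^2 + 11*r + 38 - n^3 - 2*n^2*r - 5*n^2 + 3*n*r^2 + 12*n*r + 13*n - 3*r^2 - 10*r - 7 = -n^3 + n^2*(-2*r - 7) + n*(3*r^2 - 7*r - 2) - 6*r^2 + 22*r + 40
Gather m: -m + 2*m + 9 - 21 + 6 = m - 6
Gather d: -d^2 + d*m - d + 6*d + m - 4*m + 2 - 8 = -d^2 + d*(m + 5) - 3*m - 6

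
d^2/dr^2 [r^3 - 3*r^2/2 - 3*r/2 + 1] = 6*r - 3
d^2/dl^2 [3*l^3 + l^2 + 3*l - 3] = 18*l + 2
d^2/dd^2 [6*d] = 0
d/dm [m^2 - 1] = 2*m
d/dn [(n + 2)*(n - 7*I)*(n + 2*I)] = 3*n^2 + n*(4 - 10*I) + 14 - 10*I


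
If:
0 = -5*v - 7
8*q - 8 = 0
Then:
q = 1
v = -7/5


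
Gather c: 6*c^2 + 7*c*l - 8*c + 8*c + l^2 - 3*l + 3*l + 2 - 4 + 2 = 6*c^2 + 7*c*l + l^2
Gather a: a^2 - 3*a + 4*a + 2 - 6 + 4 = a^2 + a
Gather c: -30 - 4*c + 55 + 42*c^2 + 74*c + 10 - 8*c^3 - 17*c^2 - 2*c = -8*c^3 + 25*c^2 + 68*c + 35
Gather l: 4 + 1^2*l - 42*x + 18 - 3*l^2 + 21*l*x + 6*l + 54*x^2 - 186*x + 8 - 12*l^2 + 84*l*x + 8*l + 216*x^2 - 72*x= -15*l^2 + l*(105*x + 15) + 270*x^2 - 300*x + 30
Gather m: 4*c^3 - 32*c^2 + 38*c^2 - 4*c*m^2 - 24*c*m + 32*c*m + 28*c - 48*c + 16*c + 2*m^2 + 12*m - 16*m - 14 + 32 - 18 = 4*c^3 + 6*c^2 - 4*c + m^2*(2 - 4*c) + m*(8*c - 4)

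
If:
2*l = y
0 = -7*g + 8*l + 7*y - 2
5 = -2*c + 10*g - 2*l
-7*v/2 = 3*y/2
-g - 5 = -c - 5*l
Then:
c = 869/232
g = 157/116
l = 121/232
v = -363/812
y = 121/116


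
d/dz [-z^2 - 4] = -2*z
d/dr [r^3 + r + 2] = 3*r^2 + 1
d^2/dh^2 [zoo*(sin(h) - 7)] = zoo*sin(h)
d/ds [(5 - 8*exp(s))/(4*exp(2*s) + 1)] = 8*((8*exp(s) - 5)*exp(s) - 4*exp(2*s) - 1)*exp(s)/(4*exp(2*s) + 1)^2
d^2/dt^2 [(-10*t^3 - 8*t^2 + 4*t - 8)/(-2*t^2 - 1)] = 4*(-18*t^3 + 24*t^2 + 27*t - 4)/(8*t^6 + 12*t^4 + 6*t^2 + 1)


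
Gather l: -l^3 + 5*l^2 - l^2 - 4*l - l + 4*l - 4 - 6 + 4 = -l^3 + 4*l^2 - l - 6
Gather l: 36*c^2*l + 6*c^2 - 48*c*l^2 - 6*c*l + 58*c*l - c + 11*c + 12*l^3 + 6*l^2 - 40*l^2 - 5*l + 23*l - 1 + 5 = 6*c^2 + 10*c + 12*l^3 + l^2*(-48*c - 34) + l*(36*c^2 + 52*c + 18) + 4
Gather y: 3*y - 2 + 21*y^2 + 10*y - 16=21*y^2 + 13*y - 18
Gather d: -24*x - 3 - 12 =-24*x - 15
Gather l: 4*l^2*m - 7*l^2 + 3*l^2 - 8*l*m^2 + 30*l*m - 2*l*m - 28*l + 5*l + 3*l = l^2*(4*m - 4) + l*(-8*m^2 + 28*m - 20)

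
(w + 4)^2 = w^2 + 8*w + 16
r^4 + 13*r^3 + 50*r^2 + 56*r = r*(r + 2)*(r + 4)*(r + 7)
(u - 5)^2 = u^2 - 10*u + 25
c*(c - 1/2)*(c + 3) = c^3 + 5*c^2/2 - 3*c/2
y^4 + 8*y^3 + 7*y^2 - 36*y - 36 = (y - 2)*(y + 1)*(y + 3)*(y + 6)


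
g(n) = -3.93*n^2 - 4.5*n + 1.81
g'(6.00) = -51.66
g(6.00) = -166.67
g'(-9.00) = 66.24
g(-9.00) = -276.02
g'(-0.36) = -1.67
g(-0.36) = 2.92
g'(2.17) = -21.56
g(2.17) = -26.46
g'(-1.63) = 8.31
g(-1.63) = -1.30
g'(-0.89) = 2.50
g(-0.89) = 2.70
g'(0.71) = -10.08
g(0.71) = -3.37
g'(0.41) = -7.72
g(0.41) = -0.70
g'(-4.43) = 30.32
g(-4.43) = -55.38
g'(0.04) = -4.81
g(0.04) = 1.62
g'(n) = -7.86*n - 4.5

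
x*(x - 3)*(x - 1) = x^3 - 4*x^2 + 3*x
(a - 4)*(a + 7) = a^2 + 3*a - 28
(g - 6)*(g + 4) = g^2 - 2*g - 24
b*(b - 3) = b^2 - 3*b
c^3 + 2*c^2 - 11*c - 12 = (c - 3)*(c + 1)*(c + 4)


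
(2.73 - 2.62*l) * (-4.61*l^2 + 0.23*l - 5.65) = 12.0782*l^3 - 13.1879*l^2 + 15.4309*l - 15.4245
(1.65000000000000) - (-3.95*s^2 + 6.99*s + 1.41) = 3.95*s^2 - 6.99*s + 0.24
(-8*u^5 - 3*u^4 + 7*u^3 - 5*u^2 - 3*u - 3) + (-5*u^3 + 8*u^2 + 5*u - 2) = -8*u^5 - 3*u^4 + 2*u^3 + 3*u^2 + 2*u - 5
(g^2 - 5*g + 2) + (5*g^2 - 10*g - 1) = 6*g^2 - 15*g + 1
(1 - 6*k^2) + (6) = 7 - 6*k^2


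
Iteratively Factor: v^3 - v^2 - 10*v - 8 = (v - 4)*(v^2 + 3*v + 2) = (v - 4)*(v + 1)*(v + 2)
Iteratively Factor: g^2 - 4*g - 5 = (g - 5)*(g + 1)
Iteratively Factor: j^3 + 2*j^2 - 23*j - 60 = (j + 3)*(j^2 - j - 20) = (j + 3)*(j + 4)*(j - 5)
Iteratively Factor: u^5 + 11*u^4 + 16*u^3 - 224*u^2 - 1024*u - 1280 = (u - 5)*(u^4 + 16*u^3 + 96*u^2 + 256*u + 256) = (u - 5)*(u + 4)*(u^3 + 12*u^2 + 48*u + 64) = (u - 5)*(u + 4)^2*(u^2 + 8*u + 16) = (u - 5)*(u + 4)^3*(u + 4)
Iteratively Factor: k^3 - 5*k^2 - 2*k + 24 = (k - 4)*(k^2 - k - 6) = (k - 4)*(k - 3)*(k + 2)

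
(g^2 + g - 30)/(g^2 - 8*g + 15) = (g + 6)/(g - 3)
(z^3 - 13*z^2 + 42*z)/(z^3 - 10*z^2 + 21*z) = (z - 6)/(z - 3)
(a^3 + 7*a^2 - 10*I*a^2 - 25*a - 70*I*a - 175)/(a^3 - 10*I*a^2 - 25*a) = (a + 7)/a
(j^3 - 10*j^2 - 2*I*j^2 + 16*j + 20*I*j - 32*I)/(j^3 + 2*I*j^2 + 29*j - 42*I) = (j^2 - 10*j + 16)/(j^2 + 4*I*j + 21)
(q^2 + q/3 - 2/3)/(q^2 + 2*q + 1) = (q - 2/3)/(q + 1)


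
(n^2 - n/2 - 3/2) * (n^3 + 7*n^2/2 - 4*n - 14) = n^5 + 3*n^4 - 29*n^3/4 - 69*n^2/4 + 13*n + 21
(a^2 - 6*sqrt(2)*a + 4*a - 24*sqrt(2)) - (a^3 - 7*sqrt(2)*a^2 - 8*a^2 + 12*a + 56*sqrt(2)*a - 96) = -a^3 + 9*a^2 + 7*sqrt(2)*a^2 - 62*sqrt(2)*a - 8*a - 24*sqrt(2) + 96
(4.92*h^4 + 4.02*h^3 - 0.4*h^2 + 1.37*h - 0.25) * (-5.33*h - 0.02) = -26.2236*h^5 - 21.525*h^4 + 2.0516*h^3 - 7.2941*h^2 + 1.3051*h + 0.005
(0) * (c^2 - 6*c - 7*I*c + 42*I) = 0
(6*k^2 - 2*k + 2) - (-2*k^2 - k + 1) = 8*k^2 - k + 1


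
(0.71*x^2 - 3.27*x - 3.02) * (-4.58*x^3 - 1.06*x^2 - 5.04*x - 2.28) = -3.2518*x^5 + 14.224*x^4 + 13.7194*x^3 + 18.0632*x^2 + 22.6764*x + 6.8856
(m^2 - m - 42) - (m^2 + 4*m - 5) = -5*m - 37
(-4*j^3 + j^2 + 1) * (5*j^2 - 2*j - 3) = -20*j^5 + 13*j^4 + 10*j^3 + 2*j^2 - 2*j - 3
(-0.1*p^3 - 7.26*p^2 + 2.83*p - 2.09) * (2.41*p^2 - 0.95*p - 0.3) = -0.241*p^5 - 17.4016*p^4 + 13.7473*p^3 - 5.5474*p^2 + 1.1365*p + 0.627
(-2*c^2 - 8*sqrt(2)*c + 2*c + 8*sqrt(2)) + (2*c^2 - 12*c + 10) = -8*sqrt(2)*c - 10*c + 10 + 8*sqrt(2)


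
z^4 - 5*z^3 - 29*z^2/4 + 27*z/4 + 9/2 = (z - 6)*(z - 1)*(z + 1/2)*(z + 3/2)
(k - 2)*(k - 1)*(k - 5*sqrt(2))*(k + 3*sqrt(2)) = k^4 - 3*k^3 - 2*sqrt(2)*k^3 - 28*k^2 + 6*sqrt(2)*k^2 - 4*sqrt(2)*k + 90*k - 60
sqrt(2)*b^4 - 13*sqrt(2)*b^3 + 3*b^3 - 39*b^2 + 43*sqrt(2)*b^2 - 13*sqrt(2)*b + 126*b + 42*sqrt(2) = (b - 7)*(b - 6)*(b + sqrt(2))*(sqrt(2)*b + 1)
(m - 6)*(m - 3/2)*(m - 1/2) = m^3 - 8*m^2 + 51*m/4 - 9/2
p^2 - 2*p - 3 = (p - 3)*(p + 1)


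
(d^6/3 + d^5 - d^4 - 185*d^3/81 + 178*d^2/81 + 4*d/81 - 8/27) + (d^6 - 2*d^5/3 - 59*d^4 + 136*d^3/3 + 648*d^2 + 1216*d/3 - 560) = 4*d^6/3 + d^5/3 - 60*d^4 + 3487*d^3/81 + 52666*d^2/81 + 32836*d/81 - 15128/27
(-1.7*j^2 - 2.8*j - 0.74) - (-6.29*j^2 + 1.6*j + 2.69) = 4.59*j^2 - 4.4*j - 3.43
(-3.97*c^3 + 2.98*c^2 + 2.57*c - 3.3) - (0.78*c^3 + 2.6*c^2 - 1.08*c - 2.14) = -4.75*c^3 + 0.38*c^2 + 3.65*c - 1.16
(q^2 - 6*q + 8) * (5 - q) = -q^3 + 11*q^2 - 38*q + 40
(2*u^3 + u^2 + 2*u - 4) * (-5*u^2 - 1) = -10*u^5 - 5*u^4 - 12*u^3 + 19*u^2 - 2*u + 4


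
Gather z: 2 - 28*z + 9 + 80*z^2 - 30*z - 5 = 80*z^2 - 58*z + 6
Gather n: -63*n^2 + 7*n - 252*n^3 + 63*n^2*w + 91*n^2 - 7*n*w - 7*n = -252*n^3 + n^2*(63*w + 28) - 7*n*w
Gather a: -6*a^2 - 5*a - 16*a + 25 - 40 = -6*a^2 - 21*a - 15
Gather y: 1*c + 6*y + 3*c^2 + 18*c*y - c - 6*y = 3*c^2 + 18*c*y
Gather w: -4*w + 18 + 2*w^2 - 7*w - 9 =2*w^2 - 11*w + 9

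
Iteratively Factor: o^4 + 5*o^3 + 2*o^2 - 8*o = (o + 4)*(o^3 + o^2 - 2*o) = (o + 2)*(o + 4)*(o^2 - o) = o*(o + 2)*(o + 4)*(o - 1)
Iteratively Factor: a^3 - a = (a - 1)*(a^2 + a) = (a - 1)*(a + 1)*(a)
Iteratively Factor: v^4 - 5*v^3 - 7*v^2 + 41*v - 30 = (v - 5)*(v^3 - 7*v + 6) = (v - 5)*(v - 2)*(v^2 + 2*v - 3) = (v - 5)*(v - 2)*(v + 3)*(v - 1)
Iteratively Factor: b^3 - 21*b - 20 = (b + 1)*(b^2 - b - 20) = (b + 1)*(b + 4)*(b - 5)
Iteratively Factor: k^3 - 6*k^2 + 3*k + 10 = (k - 5)*(k^2 - k - 2) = (k - 5)*(k + 1)*(k - 2)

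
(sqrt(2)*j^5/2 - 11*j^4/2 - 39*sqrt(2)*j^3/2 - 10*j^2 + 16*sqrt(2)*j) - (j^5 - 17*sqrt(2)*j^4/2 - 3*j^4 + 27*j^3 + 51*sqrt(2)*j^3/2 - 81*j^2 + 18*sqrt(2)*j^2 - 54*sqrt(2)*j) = -j^5 + sqrt(2)*j^5/2 - 5*j^4/2 + 17*sqrt(2)*j^4/2 - 45*sqrt(2)*j^3 - 27*j^3 - 18*sqrt(2)*j^2 + 71*j^2 + 70*sqrt(2)*j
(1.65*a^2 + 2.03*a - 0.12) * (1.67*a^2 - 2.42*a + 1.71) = 2.7555*a^4 - 0.6029*a^3 - 2.2915*a^2 + 3.7617*a - 0.2052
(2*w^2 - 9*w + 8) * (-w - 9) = -2*w^3 - 9*w^2 + 73*w - 72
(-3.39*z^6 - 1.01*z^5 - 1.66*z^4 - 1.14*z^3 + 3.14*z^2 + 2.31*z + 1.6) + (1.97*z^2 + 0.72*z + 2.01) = -3.39*z^6 - 1.01*z^5 - 1.66*z^4 - 1.14*z^3 + 5.11*z^2 + 3.03*z + 3.61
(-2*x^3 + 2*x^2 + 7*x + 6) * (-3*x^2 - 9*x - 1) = 6*x^5 + 12*x^4 - 37*x^3 - 83*x^2 - 61*x - 6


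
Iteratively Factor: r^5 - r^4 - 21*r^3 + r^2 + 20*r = (r + 1)*(r^4 - 2*r^3 - 19*r^2 + 20*r) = (r - 5)*(r + 1)*(r^3 + 3*r^2 - 4*r) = r*(r - 5)*(r + 1)*(r^2 + 3*r - 4) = r*(r - 5)*(r + 1)*(r + 4)*(r - 1)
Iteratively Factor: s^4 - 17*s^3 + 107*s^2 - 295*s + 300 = (s - 3)*(s^3 - 14*s^2 + 65*s - 100) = (s - 4)*(s - 3)*(s^2 - 10*s + 25) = (s - 5)*(s - 4)*(s - 3)*(s - 5)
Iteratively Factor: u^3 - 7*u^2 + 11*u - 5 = (u - 1)*(u^2 - 6*u + 5) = (u - 1)^2*(u - 5)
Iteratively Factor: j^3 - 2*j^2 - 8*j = (j + 2)*(j^2 - 4*j) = (j - 4)*(j + 2)*(j)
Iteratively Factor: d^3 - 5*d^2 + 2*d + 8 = (d - 2)*(d^2 - 3*d - 4) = (d - 2)*(d + 1)*(d - 4)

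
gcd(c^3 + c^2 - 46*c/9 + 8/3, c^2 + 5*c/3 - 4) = c^2 + 5*c/3 - 4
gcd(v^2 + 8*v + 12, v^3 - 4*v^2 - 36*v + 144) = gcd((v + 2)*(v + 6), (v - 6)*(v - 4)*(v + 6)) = v + 6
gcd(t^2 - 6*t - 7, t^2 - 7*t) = t - 7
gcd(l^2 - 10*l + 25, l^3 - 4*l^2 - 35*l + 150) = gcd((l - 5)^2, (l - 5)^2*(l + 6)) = l^2 - 10*l + 25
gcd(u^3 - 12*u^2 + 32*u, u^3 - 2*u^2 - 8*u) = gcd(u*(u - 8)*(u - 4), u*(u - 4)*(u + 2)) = u^2 - 4*u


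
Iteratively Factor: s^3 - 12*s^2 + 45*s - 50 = (s - 5)*(s^2 - 7*s + 10) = (s - 5)^2*(s - 2)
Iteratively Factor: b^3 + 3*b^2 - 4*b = (b - 1)*(b^2 + 4*b) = b*(b - 1)*(b + 4)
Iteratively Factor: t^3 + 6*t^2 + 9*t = (t + 3)*(t^2 + 3*t) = (t + 3)^2*(t)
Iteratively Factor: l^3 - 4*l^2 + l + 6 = (l - 2)*(l^2 - 2*l - 3) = (l - 2)*(l + 1)*(l - 3)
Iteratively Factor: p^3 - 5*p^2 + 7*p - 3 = (p - 1)*(p^2 - 4*p + 3) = (p - 3)*(p - 1)*(p - 1)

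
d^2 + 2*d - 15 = (d - 3)*(d + 5)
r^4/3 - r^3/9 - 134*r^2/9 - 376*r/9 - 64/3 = (r/3 + 1)*(r - 8)*(r + 2/3)*(r + 4)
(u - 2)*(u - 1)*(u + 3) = u^3 - 7*u + 6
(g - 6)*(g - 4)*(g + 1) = g^3 - 9*g^2 + 14*g + 24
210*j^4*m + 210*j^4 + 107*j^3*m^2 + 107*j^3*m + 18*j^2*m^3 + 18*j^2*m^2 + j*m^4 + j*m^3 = (5*j + m)*(6*j + m)*(7*j + m)*(j*m + j)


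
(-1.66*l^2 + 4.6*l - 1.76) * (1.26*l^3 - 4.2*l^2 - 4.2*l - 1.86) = -2.0916*l^5 + 12.768*l^4 - 14.5656*l^3 - 8.8404*l^2 - 1.164*l + 3.2736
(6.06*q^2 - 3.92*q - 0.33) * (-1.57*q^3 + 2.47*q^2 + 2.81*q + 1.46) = -9.5142*q^5 + 21.1226*q^4 + 7.8643*q^3 - 2.9827*q^2 - 6.6505*q - 0.4818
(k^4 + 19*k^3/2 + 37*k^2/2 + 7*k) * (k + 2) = k^5 + 23*k^4/2 + 75*k^3/2 + 44*k^2 + 14*k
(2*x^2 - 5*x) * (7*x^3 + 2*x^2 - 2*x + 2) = 14*x^5 - 31*x^4 - 14*x^3 + 14*x^2 - 10*x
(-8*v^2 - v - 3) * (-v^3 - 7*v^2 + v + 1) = 8*v^5 + 57*v^4 + 2*v^3 + 12*v^2 - 4*v - 3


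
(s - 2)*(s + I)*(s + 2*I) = s^3 - 2*s^2 + 3*I*s^2 - 2*s - 6*I*s + 4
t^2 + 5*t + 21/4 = (t + 3/2)*(t + 7/2)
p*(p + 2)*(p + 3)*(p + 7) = p^4 + 12*p^3 + 41*p^2 + 42*p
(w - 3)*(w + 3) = w^2 - 9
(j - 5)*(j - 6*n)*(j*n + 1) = j^3*n - 6*j^2*n^2 - 5*j^2*n + j^2 + 30*j*n^2 - 6*j*n - 5*j + 30*n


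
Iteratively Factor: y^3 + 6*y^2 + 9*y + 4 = (y + 1)*(y^2 + 5*y + 4) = (y + 1)*(y + 4)*(y + 1)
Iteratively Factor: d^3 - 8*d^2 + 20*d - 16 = (d - 2)*(d^2 - 6*d + 8) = (d - 2)^2*(d - 4)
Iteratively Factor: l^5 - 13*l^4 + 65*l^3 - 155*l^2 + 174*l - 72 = (l - 4)*(l^4 - 9*l^3 + 29*l^2 - 39*l + 18) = (l - 4)*(l - 2)*(l^3 - 7*l^2 + 15*l - 9) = (l - 4)*(l - 2)*(l - 1)*(l^2 - 6*l + 9) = (l - 4)*(l - 3)*(l - 2)*(l - 1)*(l - 3)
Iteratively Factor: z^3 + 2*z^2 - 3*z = (z + 3)*(z^2 - z) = z*(z + 3)*(z - 1)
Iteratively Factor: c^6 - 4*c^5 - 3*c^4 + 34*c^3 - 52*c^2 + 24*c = (c - 2)*(c^5 - 2*c^4 - 7*c^3 + 20*c^2 - 12*c) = (c - 2)*(c - 1)*(c^4 - c^3 - 8*c^2 + 12*c) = (c - 2)^2*(c - 1)*(c^3 + c^2 - 6*c) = (c - 2)^3*(c - 1)*(c^2 + 3*c) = c*(c - 2)^3*(c - 1)*(c + 3)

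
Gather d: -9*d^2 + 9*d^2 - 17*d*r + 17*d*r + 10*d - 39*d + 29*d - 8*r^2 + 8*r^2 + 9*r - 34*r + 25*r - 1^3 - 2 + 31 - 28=0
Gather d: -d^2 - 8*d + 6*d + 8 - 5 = -d^2 - 2*d + 3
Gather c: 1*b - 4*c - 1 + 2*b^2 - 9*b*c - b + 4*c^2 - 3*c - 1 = 2*b^2 + 4*c^2 + c*(-9*b - 7) - 2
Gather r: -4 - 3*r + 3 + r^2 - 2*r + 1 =r^2 - 5*r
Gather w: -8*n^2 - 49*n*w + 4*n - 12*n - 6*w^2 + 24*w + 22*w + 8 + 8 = -8*n^2 - 8*n - 6*w^2 + w*(46 - 49*n) + 16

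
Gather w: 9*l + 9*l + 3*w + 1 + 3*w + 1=18*l + 6*w + 2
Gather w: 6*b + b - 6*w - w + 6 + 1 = 7*b - 7*w + 7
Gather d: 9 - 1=8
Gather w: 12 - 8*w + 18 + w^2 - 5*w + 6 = w^2 - 13*w + 36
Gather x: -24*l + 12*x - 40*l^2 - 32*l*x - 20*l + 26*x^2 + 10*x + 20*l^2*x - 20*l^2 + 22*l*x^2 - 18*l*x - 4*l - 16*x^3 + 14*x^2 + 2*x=-60*l^2 - 48*l - 16*x^3 + x^2*(22*l + 40) + x*(20*l^2 - 50*l + 24)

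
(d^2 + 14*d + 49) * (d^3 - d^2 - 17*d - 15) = d^5 + 13*d^4 + 18*d^3 - 302*d^2 - 1043*d - 735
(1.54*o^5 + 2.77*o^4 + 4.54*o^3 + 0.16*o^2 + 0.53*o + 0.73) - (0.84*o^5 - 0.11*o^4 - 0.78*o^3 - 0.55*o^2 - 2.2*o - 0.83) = 0.7*o^5 + 2.88*o^4 + 5.32*o^3 + 0.71*o^2 + 2.73*o + 1.56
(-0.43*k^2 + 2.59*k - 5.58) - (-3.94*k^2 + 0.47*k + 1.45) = 3.51*k^2 + 2.12*k - 7.03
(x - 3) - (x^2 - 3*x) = -x^2 + 4*x - 3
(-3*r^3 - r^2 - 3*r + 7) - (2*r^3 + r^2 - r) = -5*r^3 - 2*r^2 - 2*r + 7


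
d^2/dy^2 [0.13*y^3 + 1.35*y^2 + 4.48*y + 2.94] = 0.78*y + 2.7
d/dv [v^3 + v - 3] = 3*v^2 + 1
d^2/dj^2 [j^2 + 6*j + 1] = 2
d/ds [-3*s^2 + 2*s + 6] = 2 - 6*s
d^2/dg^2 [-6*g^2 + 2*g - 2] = -12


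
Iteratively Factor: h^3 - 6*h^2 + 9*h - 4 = (h - 1)*(h^2 - 5*h + 4) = (h - 1)^2*(h - 4)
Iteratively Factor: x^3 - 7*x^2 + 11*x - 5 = (x - 5)*(x^2 - 2*x + 1) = (x - 5)*(x - 1)*(x - 1)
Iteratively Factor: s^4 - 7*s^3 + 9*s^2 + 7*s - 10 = (s - 5)*(s^3 - 2*s^2 - s + 2) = (s - 5)*(s - 1)*(s^2 - s - 2) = (s - 5)*(s - 1)*(s + 1)*(s - 2)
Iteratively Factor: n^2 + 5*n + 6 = (n + 2)*(n + 3)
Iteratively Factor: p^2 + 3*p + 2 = (p + 2)*(p + 1)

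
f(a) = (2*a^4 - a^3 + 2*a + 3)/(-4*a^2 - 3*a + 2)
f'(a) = (8*a + 3)*(2*a^4 - a^3 + 2*a + 3)/(-4*a^2 - 3*a + 2)^2 + (8*a^3 - 3*a^2 + 2)/(-4*a^2 - 3*a + 2)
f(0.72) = -2.06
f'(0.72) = 6.55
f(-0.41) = 0.90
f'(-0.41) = 0.27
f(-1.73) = -4.73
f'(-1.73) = -0.61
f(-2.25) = -5.32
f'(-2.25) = 2.14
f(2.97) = -3.28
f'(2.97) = -2.31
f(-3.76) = -10.36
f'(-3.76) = 4.28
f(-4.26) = -12.64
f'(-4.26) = 4.81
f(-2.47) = -5.84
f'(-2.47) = 2.60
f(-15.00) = -122.62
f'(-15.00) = 15.62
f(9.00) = -35.57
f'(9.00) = -8.38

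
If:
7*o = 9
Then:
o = 9/7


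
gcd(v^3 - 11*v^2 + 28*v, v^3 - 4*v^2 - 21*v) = v^2 - 7*v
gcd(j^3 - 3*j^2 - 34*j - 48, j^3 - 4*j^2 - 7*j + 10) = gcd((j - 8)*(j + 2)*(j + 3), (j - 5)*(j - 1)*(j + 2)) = j + 2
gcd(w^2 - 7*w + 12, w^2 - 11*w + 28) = w - 4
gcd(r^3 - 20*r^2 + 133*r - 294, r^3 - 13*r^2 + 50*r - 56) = r - 7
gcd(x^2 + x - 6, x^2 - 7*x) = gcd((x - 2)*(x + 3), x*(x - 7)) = 1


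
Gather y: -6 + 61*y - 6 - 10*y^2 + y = -10*y^2 + 62*y - 12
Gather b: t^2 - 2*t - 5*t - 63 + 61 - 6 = t^2 - 7*t - 8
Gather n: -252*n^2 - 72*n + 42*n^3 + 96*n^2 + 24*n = 42*n^3 - 156*n^2 - 48*n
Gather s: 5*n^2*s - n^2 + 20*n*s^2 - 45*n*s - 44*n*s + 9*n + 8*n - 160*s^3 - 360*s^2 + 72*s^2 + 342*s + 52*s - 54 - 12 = -n^2 + 17*n - 160*s^3 + s^2*(20*n - 288) + s*(5*n^2 - 89*n + 394) - 66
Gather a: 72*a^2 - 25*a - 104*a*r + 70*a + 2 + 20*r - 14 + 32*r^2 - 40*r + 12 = 72*a^2 + a*(45 - 104*r) + 32*r^2 - 20*r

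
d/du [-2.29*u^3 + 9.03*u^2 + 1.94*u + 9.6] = -6.87*u^2 + 18.06*u + 1.94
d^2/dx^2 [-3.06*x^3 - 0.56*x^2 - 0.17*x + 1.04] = -18.36*x - 1.12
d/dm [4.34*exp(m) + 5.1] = 4.34*exp(m)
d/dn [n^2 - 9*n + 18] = 2*n - 9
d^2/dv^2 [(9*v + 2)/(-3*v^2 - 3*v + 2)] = 6*(-3*(2*v + 1)^2*(9*v + 2) + (27*v + 11)*(3*v^2 + 3*v - 2))/(3*v^2 + 3*v - 2)^3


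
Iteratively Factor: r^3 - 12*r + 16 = (r - 2)*(r^2 + 2*r - 8) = (r - 2)*(r + 4)*(r - 2)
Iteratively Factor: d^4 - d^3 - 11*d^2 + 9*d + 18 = (d - 3)*(d^3 + 2*d^2 - 5*d - 6) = (d - 3)*(d + 1)*(d^2 + d - 6) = (d - 3)*(d + 1)*(d + 3)*(d - 2)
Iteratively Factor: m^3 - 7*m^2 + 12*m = (m)*(m^2 - 7*m + 12) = m*(m - 4)*(m - 3)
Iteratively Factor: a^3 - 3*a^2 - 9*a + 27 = (a - 3)*(a^2 - 9) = (a - 3)*(a + 3)*(a - 3)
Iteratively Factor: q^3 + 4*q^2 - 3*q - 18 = (q + 3)*(q^2 + q - 6) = (q - 2)*(q + 3)*(q + 3)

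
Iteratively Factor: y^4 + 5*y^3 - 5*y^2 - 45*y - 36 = (y + 3)*(y^3 + 2*y^2 - 11*y - 12) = (y + 3)*(y + 4)*(y^2 - 2*y - 3) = (y - 3)*(y + 3)*(y + 4)*(y + 1)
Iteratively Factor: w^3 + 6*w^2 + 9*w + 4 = (w + 1)*(w^2 + 5*w + 4) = (w + 1)*(w + 4)*(w + 1)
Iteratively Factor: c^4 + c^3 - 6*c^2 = (c)*(c^3 + c^2 - 6*c) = c*(c - 2)*(c^2 + 3*c) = c^2*(c - 2)*(c + 3)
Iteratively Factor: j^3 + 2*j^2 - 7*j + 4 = (j - 1)*(j^2 + 3*j - 4) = (j - 1)*(j + 4)*(j - 1)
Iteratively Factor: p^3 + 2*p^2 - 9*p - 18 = (p + 2)*(p^2 - 9) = (p - 3)*(p + 2)*(p + 3)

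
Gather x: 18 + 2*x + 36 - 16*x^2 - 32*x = -16*x^2 - 30*x + 54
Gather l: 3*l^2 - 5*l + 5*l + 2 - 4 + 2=3*l^2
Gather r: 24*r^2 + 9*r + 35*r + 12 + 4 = 24*r^2 + 44*r + 16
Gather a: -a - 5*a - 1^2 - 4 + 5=-6*a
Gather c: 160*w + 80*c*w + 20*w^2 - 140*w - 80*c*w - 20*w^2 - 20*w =0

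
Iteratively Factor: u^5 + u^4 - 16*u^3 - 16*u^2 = (u)*(u^4 + u^3 - 16*u^2 - 16*u) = u*(u + 4)*(u^3 - 3*u^2 - 4*u) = u^2*(u + 4)*(u^2 - 3*u - 4) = u^2*(u - 4)*(u + 4)*(u + 1)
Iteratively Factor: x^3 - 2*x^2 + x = (x - 1)*(x^2 - x) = (x - 1)^2*(x)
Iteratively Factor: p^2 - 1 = (p + 1)*(p - 1)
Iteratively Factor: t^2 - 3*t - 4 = (t - 4)*(t + 1)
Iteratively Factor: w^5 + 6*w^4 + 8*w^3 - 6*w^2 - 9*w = (w)*(w^4 + 6*w^3 + 8*w^2 - 6*w - 9) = w*(w + 3)*(w^3 + 3*w^2 - w - 3) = w*(w - 1)*(w + 3)*(w^2 + 4*w + 3) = w*(w - 1)*(w + 1)*(w + 3)*(w + 3)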